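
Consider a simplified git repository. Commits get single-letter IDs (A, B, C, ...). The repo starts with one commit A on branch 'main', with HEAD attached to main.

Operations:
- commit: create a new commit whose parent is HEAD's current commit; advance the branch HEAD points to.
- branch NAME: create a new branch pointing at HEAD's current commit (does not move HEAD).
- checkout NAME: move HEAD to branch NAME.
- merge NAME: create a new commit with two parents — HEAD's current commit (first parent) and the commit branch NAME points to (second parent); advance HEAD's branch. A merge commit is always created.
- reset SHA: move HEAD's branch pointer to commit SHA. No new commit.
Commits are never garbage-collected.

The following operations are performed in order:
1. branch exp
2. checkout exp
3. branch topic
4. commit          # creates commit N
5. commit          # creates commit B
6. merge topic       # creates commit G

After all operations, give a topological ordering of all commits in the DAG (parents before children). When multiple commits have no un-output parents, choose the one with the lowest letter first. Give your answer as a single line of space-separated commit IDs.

After op 1 (branch): HEAD=main@A [exp=A main=A]
After op 2 (checkout): HEAD=exp@A [exp=A main=A]
After op 3 (branch): HEAD=exp@A [exp=A main=A topic=A]
After op 4 (commit): HEAD=exp@N [exp=N main=A topic=A]
After op 5 (commit): HEAD=exp@B [exp=B main=A topic=A]
After op 6 (merge): HEAD=exp@G [exp=G main=A topic=A]
commit A: parents=[]
commit B: parents=['N']
commit G: parents=['B', 'A']
commit N: parents=['A']

Answer: A N B G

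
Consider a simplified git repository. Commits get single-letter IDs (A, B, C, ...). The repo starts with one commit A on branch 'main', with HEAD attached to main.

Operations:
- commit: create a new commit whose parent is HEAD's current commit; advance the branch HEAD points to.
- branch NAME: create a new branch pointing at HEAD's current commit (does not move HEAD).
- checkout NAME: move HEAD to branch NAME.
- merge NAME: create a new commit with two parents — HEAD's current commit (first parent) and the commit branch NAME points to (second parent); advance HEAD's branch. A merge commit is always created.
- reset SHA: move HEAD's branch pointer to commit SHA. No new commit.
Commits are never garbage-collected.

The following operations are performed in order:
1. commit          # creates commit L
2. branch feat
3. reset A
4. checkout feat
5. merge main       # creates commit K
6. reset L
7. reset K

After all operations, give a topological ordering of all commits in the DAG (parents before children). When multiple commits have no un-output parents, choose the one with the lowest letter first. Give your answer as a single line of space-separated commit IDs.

Answer: A L K

Derivation:
After op 1 (commit): HEAD=main@L [main=L]
After op 2 (branch): HEAD=main@L [feat=L main=L]
After op 3 (reset): HEAD=main@A [feat=L main=A]
After op 4 (checkout): HEAD=feat@L [feat=L main=A]
After op 5 (merge): HEAD=feat@K [feat=K main=A]
After op 6 (reset): HEAD=feat@L [feat=L main=A]
After op 7 (reset): HEAD=feat@K [feat=K main=A]
commit A: parents=[]
commit K: parents=['L', 'A']
commit L: parents=['A']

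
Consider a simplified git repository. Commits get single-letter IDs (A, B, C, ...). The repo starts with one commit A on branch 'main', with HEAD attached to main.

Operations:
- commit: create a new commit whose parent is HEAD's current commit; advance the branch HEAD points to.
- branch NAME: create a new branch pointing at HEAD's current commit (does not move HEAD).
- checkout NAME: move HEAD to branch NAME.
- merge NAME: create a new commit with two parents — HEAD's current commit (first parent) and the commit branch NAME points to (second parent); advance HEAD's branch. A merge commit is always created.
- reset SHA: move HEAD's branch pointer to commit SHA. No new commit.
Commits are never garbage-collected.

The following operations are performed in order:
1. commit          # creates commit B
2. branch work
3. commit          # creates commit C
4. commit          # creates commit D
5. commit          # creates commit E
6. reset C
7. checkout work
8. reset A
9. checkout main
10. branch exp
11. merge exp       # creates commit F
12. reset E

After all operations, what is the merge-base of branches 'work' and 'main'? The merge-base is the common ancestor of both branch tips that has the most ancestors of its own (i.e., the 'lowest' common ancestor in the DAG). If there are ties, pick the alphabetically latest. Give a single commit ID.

Answer: A

Derivation:
After op 1 (commit): HEAD=main@B [main=B]
After op 2 (branch): HEAD=main@B [main=B work=B]
After op 3 (commit): HEAD=main@C [main=C work=B]
After op 4 (commit): HEAD=main@D [main=D work=B]
After op 5 (commit): HEAD=main@E [main=E work=B]
After op 6 (reset): HEAD=main@C [main=C work=B]
After op 7 (checkout): HEAD=work@B [main=C work=B]
After op 8 (reset): HEAD=work@A [main=C work=A]
After op 9 (checkout): HEAD=main@C [main=C work=A]
After op 10 (branch): HEAD=main@C [exp=C main=C work=A]
After op 11 (merge): HEAD=main@F [exp=C main=F work=A]
After op 12 (reset): HEAD=main@E [exp=C main=E work=A]
ancestors(work=A): ['A']
ancestors(main=E): ['A', 'B', 'C', 'D', 'E']
common: ['A']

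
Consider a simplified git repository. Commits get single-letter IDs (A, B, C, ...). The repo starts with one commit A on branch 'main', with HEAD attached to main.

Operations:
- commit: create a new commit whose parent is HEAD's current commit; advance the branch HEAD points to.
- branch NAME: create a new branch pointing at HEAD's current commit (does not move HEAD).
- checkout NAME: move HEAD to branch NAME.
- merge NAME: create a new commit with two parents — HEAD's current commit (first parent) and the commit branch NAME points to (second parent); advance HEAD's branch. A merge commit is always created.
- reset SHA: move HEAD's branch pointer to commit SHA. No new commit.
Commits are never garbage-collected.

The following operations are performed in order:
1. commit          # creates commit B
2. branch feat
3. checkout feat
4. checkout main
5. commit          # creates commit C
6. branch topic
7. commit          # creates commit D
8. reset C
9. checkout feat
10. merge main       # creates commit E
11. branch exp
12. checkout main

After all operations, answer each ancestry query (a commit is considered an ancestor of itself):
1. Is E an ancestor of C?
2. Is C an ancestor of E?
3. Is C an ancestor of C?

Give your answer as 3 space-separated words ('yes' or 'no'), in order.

After op 1 (commit): HEAD=main@B [main=B]
After op 2 (branch): HEAD=main@B [feat=B main=B]
After op 3 (checkout): HEAD=feat@B [feat=B main=B]
After op 4 (checkout): HEAD=main@B [feat=B main=B]
After op 5 (commit): HEAD=main@C [feat=B main=C]
After op 6 (branch): HEAD=main@C [feat=B main=C topic=C]
After op 7 (commit): HEAD=main@D [feat=B main=D topic=C]
After op 8 (reset): HEAD=main@C [feat=B main=C topic=C]
After op 9 (checkout): HEAD=feat@B [feat=B main=C topic=C]
After op 10 (merge): HEAD=feat@E [feat=E main=C topic=C]
After op 11 (branch): HEAD=feat@E [exp=E feat=E main=C topic=C]
After op 12 (checkout): HEAD=main@C [exp=E feat=E main=C topic=C]
ancestors(C) = {A,B,C}; E in? no
ancestors(E) = {A,B,C,E}; C in? yes
ancestors(C) = {A,B,C}; C in? yes

Answer: no yes yes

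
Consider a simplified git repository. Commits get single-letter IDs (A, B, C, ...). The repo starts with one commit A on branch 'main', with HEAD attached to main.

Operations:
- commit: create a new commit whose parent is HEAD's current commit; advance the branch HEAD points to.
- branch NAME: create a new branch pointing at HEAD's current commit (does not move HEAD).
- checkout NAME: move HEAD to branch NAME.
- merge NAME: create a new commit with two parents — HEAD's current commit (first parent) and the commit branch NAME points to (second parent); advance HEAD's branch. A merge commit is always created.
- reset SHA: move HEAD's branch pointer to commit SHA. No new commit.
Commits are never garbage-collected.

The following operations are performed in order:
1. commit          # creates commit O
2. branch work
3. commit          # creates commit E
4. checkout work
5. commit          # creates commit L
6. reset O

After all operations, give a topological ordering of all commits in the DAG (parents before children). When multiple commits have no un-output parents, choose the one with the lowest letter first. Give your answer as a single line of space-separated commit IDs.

Answer: A O E L

Derivation:
After op 1 (commit): HEAD=main@O [main=O]
After op 2 (branch): HEAD=main@O [main=O work=O]
After op 3 (commit): HEAD=main@E [main=E work=O]
After op 4 (checkout): HEAD=work@O [main=E work=O]
After op 5 (commit): HEAD=work@L [main=E work=L]
After op 6 (reset): HEAD=work@O [main=E work=O]
commit A: parents=[]
commit E: parents=['O']
commit L: parents=['O']
commit O: parents=['A']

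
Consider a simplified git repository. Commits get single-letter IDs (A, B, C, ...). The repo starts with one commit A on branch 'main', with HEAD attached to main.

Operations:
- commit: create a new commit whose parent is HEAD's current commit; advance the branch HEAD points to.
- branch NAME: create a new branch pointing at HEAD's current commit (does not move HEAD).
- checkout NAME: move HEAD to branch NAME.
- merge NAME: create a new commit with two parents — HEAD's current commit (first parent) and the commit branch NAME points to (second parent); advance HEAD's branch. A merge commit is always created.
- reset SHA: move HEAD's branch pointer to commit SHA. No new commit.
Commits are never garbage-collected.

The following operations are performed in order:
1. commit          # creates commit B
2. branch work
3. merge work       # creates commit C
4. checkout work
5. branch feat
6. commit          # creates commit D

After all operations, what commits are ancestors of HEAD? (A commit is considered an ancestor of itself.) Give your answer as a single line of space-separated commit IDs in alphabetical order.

Answer: A B D

Derivation:
After op 1 (commit): HEAD=main@B [main=B]
After op 2 (branch): HEAD=main@B [main=B work=B]
After op 3 (merge): HEAD=main@C [main=C work=B]
After op 4 (checkout): HEAD=work@B [main=C work=B]
After op 5 (branch): HEAD=work@B [feat=B main=C work=B]
After op 6 (commit): HEAD=work@D [feat=B main=C work=D]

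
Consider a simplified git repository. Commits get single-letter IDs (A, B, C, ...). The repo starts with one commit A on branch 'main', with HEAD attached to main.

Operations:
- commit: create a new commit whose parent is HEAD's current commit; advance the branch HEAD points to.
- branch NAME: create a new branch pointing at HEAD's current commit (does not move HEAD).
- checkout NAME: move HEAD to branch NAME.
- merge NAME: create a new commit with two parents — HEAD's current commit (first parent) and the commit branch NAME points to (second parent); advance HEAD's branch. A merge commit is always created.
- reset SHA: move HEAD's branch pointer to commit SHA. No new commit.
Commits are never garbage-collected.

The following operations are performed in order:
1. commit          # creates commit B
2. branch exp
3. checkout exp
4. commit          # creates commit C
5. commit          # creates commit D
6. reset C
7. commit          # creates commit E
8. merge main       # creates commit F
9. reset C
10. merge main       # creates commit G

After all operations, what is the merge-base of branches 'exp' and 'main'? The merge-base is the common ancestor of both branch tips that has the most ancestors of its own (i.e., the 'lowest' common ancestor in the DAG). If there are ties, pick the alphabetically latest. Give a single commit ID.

Answer: B

Derivation:
After op 1 (commit): HEAD=main@B [main=B]
After op 2 (branch): HEAD=main@B [exp=B main=B]
After op 3 (checkout): HEAD=exp@B [exp=B main=B]
After op 4 (commit): HEAD=exp@C [exp=C main=B]
After op 5 (commit): HEAD=exp@D [exp=D main=B]
After op 6 (reset): HEAD=exp@C [exp=C main=B]
After op 7 (commit): HEAD=exp@E [exp=E main=B]
After op 8 (merge): HEAD=exp@F [exp=F main=B]
After op 9 (reset): HEAD=exp@C [exp=C main=B]
After op 10 (merge): HEAD=exp@G [exp=G main=B]
ancestors(exp=G): ['A', 'B', 'C', 'G']
ancestors(main=B): ['A', 'B']
common: ['A', 'B']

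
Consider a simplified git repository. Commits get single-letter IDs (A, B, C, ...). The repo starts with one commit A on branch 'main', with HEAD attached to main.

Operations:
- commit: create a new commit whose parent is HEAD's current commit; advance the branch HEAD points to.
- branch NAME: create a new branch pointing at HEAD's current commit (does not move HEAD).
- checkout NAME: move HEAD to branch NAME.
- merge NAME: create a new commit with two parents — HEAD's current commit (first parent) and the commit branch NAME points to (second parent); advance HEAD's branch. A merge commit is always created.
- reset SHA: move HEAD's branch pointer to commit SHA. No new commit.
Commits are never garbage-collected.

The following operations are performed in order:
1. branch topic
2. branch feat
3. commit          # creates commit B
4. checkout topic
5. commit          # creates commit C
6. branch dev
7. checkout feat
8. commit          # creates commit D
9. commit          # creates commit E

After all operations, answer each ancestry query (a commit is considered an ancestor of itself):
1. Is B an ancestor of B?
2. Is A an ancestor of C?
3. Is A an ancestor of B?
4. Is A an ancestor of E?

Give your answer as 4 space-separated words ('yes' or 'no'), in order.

After op 1 (branch): HEAD=main@A [main=A topic=A]
After op 2 (branch): HEAD=main@A [feat=A main=A topic=A]
After op 3 (commit): HEAD=main@B [feat=A main=B topic=A]
After op 4 (checkout): HEAD=topic@A [feat=A main=B topic=A]
After op 5 (commit): HEAD=topic@C [feat=A main=B topic=C]
After op 6 (branch): HEAD=topic@C [dev=C feat=A main=B topic=C]
After op 7 (checkout): HEAD=feat@A [dev=C feat=A main=B topic=C]
After op 8 (commit): HEAD=feat@D [dev=C feat=D main=B topic=C]
After op 9 (commit): HEAD=feat@E [dev=C feat=E main=B topic=C]
ancestors(B) = {A,B}; B in? yes
ancestors(C) = {A,C}; A in? yes
ancestors(B) = {A,B}; A in? yes
ancestors(E) = {A,D,E}; A in? yes

Answer: yes yes yes yes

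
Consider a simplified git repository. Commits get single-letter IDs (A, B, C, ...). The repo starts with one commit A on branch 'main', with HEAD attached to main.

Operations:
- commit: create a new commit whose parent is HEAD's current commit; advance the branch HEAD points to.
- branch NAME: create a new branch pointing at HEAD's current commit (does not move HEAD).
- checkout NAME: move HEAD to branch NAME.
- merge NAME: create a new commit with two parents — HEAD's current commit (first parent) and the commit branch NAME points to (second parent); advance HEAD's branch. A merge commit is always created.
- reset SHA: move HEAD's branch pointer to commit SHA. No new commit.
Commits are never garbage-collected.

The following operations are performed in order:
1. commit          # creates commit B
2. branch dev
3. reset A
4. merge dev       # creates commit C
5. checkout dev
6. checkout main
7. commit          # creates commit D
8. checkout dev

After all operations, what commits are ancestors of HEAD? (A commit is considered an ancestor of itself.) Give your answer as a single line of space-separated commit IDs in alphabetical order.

Answer: A B

Derivation:
After op 1 (commit): HEAD=main@B [main=B]
After op 2 (branch): HEAD=main@B [dev=B main=B]
After op 3 (reset): HEAD=main@A [dev=B main=A]
After op 4 (merge): HEAD=main@C [dev=B main=C]
After op 5 (checkout): HEAD=dev@B [dev=B main=C]
After op 6 (checkout): HEAD=main@C [dev=B main=C]
After op 7 (commit): HEAD=main@D [dev=B main=D]
After op 8 (checkout): HEAD=dev@B [dev=B main=D]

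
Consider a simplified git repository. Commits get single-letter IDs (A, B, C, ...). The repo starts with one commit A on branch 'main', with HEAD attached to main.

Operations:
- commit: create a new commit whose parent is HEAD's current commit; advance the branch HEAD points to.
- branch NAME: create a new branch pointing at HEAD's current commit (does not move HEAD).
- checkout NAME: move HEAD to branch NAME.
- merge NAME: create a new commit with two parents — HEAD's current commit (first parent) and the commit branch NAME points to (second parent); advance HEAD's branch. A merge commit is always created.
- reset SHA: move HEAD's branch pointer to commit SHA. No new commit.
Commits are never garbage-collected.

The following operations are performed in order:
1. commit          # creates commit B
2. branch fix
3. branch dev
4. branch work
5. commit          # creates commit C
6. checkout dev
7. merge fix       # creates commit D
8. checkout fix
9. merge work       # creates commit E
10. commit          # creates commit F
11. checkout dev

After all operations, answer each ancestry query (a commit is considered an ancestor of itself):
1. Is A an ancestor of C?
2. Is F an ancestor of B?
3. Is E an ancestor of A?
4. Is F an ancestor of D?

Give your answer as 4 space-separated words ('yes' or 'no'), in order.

After op 1 (commit): HEAD=main@B [main=B]
After op 2 (branch): HEAD=main@B [fix=B main=B]
After op 3 (branch): HEAD=main@B [dev=B fix=B main=B]
After op 4 (branch): HEAD=main@B [dev=B fix=B main=B work=B]
After op 5 (commit): HEAD=main@C [dev=B fix=B main=C work=B]
After op 6 (checkout): HEAD=dev@B [dev=B fix=B main=C work=B]
After op 7 (merge): HEAD=dev@D [dev=D fix=B main=C work=B]
After op 8 (checkout): HEAD=fix@B [dev=D fix=B main=C work=B]
After op 9 (merge): HEAD=fix@E [dev=D fix=E main=C work=B]
After op 10 (commit): HEAD=fix@F [dev=D fix=F main=C work=B]
After op 11 (checkout): HEAD=dev@D [dev=D fix=F main=C work=B]
ancestors(C) = {A,B,C}; A in? yes
ancestors(B) = {A,B}; F in? no
ancestors(A) = {A}; E in? no
ancestors(D) = {A,B,D}; F in? no

Answer: yes no no no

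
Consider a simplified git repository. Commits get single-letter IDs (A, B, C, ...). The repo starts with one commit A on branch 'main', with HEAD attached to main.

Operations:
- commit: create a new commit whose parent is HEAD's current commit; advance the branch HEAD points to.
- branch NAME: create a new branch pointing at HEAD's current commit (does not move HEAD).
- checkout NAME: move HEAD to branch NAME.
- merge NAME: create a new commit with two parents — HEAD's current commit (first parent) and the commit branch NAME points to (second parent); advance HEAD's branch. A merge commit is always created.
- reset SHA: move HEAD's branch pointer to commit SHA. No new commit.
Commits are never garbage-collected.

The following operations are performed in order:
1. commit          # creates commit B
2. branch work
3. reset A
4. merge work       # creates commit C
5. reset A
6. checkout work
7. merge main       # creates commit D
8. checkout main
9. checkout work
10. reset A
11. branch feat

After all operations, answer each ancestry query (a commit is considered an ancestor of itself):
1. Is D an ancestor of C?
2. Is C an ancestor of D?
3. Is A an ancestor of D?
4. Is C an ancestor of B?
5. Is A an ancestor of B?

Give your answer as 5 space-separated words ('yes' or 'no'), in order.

After op 1 (commit): HEAD=main@B [main=B]
After op 2 (branch): HEAD=main@B [main=B work=B]
After op 3 (reset): HEAD=main@A [main=A work=B]
After op 4 (merge): HEAD=main@C [main=C work=B]
After op 5 (reset): HEAD=main@A [main=A work=B]
After op 6 (checkout): HEAD=work@B [main=A work=B]
After op 7 (merge): HEAD=work@D [main=A work=D]
After op 8 (checkout): HEAD=main@A [main=A work=D]
After op 9 (checkout): HEAD=work@D [main=A work=D]
After op 10 (reset): HEAD=work@A [main=A work=A]
After op 11 (branch): HEAD=work@A [feat=A main=A work=A]
ancestors(C) = {A,B,C}; D in? no
ancestors(D) = {A,B,D}; C in? no
ancestors(D) = {A,B,D}; A in? yes
ancestors(B) = {A,B}; C in? no
ancestors(B) = {A,B}; A in? yes

Answer: no no yes no yes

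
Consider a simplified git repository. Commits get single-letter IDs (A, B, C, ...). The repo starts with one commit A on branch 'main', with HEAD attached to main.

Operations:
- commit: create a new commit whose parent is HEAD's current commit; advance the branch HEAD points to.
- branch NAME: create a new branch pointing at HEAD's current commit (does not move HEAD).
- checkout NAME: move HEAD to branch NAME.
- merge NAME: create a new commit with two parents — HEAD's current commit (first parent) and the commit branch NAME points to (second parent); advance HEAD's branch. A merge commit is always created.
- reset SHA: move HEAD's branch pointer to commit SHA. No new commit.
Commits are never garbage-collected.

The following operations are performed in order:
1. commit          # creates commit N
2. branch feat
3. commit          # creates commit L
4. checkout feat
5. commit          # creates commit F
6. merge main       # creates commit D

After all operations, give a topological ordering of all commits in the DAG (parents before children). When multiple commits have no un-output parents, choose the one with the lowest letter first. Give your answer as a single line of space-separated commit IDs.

Answer: A N F L D

Derivation:
After op 1 (commit): HEAD=main@N [main=N]
After op 2 (branch): HEAD=main@N [feat=N main=N]
After op 3 (commit): HEAD=main@L [feat=N main=L]
After op 4 (checkout): HEAD=feat@N [feat=N main=L]
After op 5 (commit): HEAD=feat@F [feat=F main=L]
After op 6 (merge): HEAD=feat@D [feat=D main=L]
commit A: parents=[]
commit D: parents=['F', 'L']
commit F: parents=['N']
commit L: parents=['N']
commit N: parents=['A']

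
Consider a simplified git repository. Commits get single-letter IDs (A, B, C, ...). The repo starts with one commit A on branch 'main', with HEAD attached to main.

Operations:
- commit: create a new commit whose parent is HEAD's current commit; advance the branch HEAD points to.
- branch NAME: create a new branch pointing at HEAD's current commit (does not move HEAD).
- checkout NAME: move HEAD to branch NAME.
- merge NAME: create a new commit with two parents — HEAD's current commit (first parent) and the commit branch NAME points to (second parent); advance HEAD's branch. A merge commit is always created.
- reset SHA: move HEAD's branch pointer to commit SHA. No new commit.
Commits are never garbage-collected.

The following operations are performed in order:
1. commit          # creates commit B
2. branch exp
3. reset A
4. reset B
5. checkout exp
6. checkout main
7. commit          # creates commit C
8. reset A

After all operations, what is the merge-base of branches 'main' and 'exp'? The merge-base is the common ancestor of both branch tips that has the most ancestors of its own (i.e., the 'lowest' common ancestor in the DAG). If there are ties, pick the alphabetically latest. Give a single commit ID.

After op 1 (commit): HEAD=main@B [main=B]
After op 2 (branch): HEAD=main@B [exp=B main=B]
After op 3 (reset): HEAD=main@A [exp=B main=A]
After op 4 (reset): HEAD=main@B [exp=B main=B]
After op 5 (checkout): HEAD=exp@B [exp=B main=B]
After op 6 (checkout): HEAD=main@B [exp=B main=B]
After op 7 (commit): HEAD=main@C [exp=B main=C]
After op 8 (reset): HEAD=main@A [exp=B main=A]
ancestors(main=A): ['A']
ancestors(exp=B): ['A', 'B']
common: ['A']

Answer: A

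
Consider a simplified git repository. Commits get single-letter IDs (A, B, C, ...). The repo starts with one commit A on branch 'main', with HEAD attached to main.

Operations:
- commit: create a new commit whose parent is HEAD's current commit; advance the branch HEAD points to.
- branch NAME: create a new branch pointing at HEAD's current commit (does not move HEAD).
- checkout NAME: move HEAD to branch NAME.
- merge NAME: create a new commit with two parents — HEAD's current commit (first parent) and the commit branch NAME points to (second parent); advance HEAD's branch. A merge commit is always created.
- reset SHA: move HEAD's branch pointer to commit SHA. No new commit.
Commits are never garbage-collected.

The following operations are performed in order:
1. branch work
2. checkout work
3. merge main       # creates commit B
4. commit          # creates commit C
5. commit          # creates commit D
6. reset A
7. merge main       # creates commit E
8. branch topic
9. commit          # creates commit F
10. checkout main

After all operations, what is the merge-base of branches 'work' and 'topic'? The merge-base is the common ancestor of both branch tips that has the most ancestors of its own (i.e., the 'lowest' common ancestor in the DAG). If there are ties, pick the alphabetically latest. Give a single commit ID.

After op 1 (branch): HEAD=main@A [main=A work=A]
After op 2 (checkout): HEAD=work@A [main=A work=A]
After op 3 (merge): HEAD=work@B [main=A work=B]
After op 4 (commit): HEAD=work@C [main=A work=C]
After op 5 (commit): HEAD=work@D [main=A work=D]
After op 6 (reset): HEAD=work@A [main=A work=A]
After op 7 (merge): HEAD=work@E [main=A work=E]
After op 8 (branch): HEAD=work@E [main=A topic=E work=E]
After op 9 (commit): HEAD=work@F [main=A topic=E work=F]
After op 10 (checkout): HEAD=main@A [main=A topic=E work=F]
ancestors(work=F): ['A', 'E', 'F']
ancestors(topic=E): ['A', 'E']
common: ['A', 'E']

Answer: E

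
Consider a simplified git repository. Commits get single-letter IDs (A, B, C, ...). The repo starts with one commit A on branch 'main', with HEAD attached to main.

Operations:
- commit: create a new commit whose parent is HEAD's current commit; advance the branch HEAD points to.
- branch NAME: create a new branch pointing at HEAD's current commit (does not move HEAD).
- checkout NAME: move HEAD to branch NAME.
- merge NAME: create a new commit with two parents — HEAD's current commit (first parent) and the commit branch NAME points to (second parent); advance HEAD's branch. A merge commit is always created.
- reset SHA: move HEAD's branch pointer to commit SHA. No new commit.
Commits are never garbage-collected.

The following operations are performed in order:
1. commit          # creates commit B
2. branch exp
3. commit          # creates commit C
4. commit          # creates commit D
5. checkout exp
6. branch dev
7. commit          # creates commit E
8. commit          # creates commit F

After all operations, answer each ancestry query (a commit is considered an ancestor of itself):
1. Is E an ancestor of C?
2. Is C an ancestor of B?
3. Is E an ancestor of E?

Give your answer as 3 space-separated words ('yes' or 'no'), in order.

Answer: no no yes

Derivation:
After op 1 (commit): HEAD=main@B [main=B]
After op 2 (branch): HEAD=main@B [exp=B main=B]
After op 3 (commit): HEAD=main@C [exp=B main=C]
After op 4 (commit): HEAD=main@D [exp=B main=D]
After op 5 (checkout): HEAD=exp@B [exp=B main=D]
After op 6 (branch): HEAD=exp@B [dev=B exp=B main=D]
After op 7 (commit): HEAD=exp@E [dev=B exp=E main=D]
After op 8 (commit): HEAD=exp@F [dev=B exp=F main=D]
ancestors(C) = {A,B,C}; E in? no
ancestors(B) = {A,B}; C in? no
ancestors(E) = {A,B,E}; E in? yes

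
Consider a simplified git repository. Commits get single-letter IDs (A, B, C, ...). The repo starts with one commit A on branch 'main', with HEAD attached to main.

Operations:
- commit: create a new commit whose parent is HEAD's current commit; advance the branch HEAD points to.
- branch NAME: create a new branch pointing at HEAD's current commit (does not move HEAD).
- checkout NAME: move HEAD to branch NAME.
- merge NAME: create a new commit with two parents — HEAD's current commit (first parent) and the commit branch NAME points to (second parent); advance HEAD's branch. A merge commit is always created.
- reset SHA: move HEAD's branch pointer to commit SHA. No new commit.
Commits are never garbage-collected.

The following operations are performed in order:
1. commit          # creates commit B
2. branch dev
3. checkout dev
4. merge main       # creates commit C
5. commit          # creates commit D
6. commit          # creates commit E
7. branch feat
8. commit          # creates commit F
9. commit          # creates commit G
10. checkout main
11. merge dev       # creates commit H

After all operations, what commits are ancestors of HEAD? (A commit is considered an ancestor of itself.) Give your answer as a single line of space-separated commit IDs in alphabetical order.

After op 1 (commit): HEAD=main@B [main=B]
After op 2 (branch): HEAD=main@B [dev=B main=B]
After op 3 (checkout): HEAD=dev@B [dev=B main=B]
After op 4 (merge): HEAD=dev@C [dev=C main=B]
After op 5 (commit): HEAD=dev@D [dev=D main=B]
After op 6 (commit): HEAD=dev@E [dev=E main=B]
After op 7 (branch): HEAD=dev@E [dev=E feat=E main=B]
After op 8 (commit): HEAD=dev@F [dev=F feat=E main=B]
After op 9 (commit): HEAD=dev@G [dev=G feat=E main=B]
After op 10 (checkout): HEAD=main@B [dev=G feat=E main=B]
After op 11 (merge): HEAD=main@H [dev=G feat=E main=H]

Answer: A B C D E F G H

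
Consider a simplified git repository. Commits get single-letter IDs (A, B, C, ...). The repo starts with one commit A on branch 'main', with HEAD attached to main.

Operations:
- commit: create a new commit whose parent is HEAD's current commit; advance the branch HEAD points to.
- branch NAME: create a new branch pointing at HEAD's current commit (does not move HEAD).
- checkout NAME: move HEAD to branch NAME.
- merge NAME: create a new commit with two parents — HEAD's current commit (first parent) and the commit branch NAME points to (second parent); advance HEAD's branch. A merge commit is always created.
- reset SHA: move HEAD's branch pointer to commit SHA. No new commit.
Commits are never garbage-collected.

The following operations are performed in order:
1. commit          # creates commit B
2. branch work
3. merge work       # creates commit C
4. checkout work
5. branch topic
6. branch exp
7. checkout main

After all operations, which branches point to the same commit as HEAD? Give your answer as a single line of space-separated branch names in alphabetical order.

After op 1 (commit): HEAD=main@B [main=B]
After op 2 (branch): HEAD=main@B [main=B work=B]
After op 3 (merge): HEAD=main@C [main=C work=B]
After op 4 (checkout): HEAD=work@B [main=C work=B]
After op 5 (branch): HEAD=work@B [main=C topic=B work=B]
After op 6 (branch): HEAD=work@B [exp=B main=C topic=B work=B]
After op 7 (checkout): HEAD=main@C [exp=B main=C topic=B work=B]

Answer: main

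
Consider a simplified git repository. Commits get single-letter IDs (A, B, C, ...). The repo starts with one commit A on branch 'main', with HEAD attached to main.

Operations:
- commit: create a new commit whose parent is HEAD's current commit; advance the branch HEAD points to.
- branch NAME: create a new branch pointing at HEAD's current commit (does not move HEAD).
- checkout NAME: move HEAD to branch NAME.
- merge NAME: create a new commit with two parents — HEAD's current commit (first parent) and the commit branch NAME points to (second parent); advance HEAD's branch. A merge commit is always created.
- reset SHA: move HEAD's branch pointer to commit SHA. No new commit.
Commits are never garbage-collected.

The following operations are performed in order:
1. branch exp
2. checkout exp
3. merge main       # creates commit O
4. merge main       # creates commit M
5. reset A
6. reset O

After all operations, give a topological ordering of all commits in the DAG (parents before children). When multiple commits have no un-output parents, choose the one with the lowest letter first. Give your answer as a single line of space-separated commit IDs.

After op 1 (branch): HEAD=main@A [exp=A main=A]
After op 2 (checkout): HEAD=exp@A [exp=A main=A]
After op 3 (merge): HEAD=exp@O [exp=O main=A]
After op 4 (merge): HEAD=exp@M [exp=M main=A]
After op 5 (reset): HEAD=exp@A [exp=A main=A]
After op 6 (reset): HEAD=exp@O [exp=O main=A]
commit A: parents=[]
commit M: parents=['O', 'A']
commit O: parents=['A', 'A']

Answer: A O M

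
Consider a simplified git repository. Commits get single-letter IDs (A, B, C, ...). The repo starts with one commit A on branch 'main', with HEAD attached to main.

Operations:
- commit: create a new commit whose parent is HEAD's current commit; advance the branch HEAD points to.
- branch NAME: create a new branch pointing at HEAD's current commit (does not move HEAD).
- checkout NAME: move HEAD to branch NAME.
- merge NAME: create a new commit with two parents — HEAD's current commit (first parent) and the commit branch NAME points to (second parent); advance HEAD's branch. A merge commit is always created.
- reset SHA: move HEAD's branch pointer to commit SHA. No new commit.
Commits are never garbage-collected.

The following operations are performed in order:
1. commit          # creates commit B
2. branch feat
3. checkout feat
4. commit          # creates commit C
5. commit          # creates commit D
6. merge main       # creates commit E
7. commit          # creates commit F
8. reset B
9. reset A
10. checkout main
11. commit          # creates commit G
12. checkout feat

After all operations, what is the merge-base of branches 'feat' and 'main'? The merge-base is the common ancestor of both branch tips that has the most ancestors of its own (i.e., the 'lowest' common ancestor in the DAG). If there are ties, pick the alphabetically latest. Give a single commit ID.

Answer: A

Derivation:
After op 1 (commit): HEAD=main@B [main=B]
After op 2 (branch): HEAD=main@B [feat=B main=B]
After op 3 (checkout): HEAD=feat@B [feat=B main=B]
After op 4 (commit): HEAD=feat@C [feat=C main=B]
After op 5 (commit): HEAD=feat@D [feat=D main=B]
After op 6 (merge): HEAD=feat@E [feat=E main=B]
After op 7 (commit): HEAD=feat@F [feat=F main=B]
After op 8 (reset): HEAD=feat@B [feat=B main=B]
After op 9 (reset): HEAD=feat@A [feat=A main=B]
After op 10 (checkout): HEAD=main@B [feat=A main=B]
After op 11 (commit): HEAD=main@G [feat=A main=G]
After op 12 (checkout): HEAD=feat@A [feat=A main=G]
ancestors(feat=A): ['A']
ancestors(main=G): ['A', 'B', 'G']
common: ['A']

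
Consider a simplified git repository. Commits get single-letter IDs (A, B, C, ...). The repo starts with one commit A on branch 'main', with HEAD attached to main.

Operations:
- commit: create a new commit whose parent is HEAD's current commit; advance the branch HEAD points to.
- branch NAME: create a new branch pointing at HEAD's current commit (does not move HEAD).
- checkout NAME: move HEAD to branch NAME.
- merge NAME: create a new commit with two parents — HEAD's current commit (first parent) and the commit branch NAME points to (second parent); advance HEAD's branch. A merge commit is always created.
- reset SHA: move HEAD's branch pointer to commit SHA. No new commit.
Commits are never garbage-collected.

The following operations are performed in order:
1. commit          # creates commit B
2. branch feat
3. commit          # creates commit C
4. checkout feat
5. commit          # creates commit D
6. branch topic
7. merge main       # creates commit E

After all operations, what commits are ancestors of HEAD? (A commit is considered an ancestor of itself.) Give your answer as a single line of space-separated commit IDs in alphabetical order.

After op 1 (commit): HEAD=main@B [main=B]
After op 2 (branch): HEAD=main@B [feat=B main=B]
After op 3 (commit): HEAD=main@C [feat=B main=C]
After op 4 (checkout): HEAD=feat@B [feat=B main=C]
After op 5 (commit): HEAD=feat@D [feat=D main=C]
After op 6 (branch): HEAD=feat@D [feat=D main=C topic=D]
After op 7 (merge): HEAD=feat@E [feat=E main=C topic=D]

Answer: A B C D E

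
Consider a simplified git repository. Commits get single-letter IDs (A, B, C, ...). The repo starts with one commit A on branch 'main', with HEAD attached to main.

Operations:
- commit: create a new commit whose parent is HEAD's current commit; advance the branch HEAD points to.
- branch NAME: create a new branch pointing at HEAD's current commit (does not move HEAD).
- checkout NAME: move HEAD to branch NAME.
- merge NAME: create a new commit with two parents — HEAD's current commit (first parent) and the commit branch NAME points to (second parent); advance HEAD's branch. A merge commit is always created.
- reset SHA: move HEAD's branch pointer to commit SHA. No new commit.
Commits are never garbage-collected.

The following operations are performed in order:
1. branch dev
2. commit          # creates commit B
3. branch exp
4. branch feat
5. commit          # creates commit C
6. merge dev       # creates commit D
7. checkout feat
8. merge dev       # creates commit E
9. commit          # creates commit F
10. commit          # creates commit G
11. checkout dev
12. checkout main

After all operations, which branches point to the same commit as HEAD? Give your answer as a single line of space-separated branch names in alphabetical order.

Answer: main

Derivation:
After op 1 (branch): HEAD=main@A [dev=A main=A]
After op 2 (commit): HEAD=main@B [dev=A main=B]
After op 3 (branch): HEAD=main@B [dev=A exp=B main=B]
After op 4 (branch): HEAD=main@B [dev=A exp=B feat=B main=B]
After op 5 (commit): HEAD=main@C [dev=A exp=B feat=B main=C]
After op 6 (merge): HEAD=main@D [dev=A exp=B feat=B main=D]
After op 7 (checkout): HEAD=feat@B [dev=A exp=B feat=B main=D]
After op 8 (merge): HEAD=feat@E [dev=A exp=B feat=E main=D]
After op 9 (commit): HEAD=feat@F [dev=A exp=B feat=F main=D]
After op 10 (commit): HEAD=feat@G [dev=A exp=B feat=G main=D]
After op 11 (checkout): HEAD=dev@A [dev=A exp=B feat=G main=D]
After op 12 (checkout): HEAD=main@D [dev=A exp=B feat=G main=D]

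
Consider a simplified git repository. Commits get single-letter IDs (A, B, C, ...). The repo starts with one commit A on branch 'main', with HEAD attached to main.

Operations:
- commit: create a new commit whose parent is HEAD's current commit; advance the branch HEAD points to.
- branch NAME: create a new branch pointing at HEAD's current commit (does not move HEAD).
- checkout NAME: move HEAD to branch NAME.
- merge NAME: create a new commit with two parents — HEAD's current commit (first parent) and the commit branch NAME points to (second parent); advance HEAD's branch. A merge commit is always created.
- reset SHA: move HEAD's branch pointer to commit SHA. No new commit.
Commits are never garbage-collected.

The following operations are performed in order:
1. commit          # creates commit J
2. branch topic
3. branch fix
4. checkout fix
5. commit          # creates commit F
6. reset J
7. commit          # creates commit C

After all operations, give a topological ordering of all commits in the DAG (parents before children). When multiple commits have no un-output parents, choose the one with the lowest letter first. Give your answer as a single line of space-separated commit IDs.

Answer: A J C F

Derivation:
After op 1 (commit): HEAD=main@J [main=J]
After op 2 (branch): HEAD=main@J [main=J topic=J]
After op 3 (branch): HEAD=main@J [fix=J main=J topic=J]
After op 4 (checkout): HEAD=fix@J [fix=J main=J topic=J]
After op 5 (commit): HEAD=fix@F [fix=F main=J topic=J]
After op 6 (reset): HEAD=fix@J [fix=J main=J topic=J]
After op 7 (commit): HEAD=fix@C [fix=C main=J topic=J]
commit A: parents=[]
commit C: parents=['J']
commit F: parents=['J']
commit J: parents=['A']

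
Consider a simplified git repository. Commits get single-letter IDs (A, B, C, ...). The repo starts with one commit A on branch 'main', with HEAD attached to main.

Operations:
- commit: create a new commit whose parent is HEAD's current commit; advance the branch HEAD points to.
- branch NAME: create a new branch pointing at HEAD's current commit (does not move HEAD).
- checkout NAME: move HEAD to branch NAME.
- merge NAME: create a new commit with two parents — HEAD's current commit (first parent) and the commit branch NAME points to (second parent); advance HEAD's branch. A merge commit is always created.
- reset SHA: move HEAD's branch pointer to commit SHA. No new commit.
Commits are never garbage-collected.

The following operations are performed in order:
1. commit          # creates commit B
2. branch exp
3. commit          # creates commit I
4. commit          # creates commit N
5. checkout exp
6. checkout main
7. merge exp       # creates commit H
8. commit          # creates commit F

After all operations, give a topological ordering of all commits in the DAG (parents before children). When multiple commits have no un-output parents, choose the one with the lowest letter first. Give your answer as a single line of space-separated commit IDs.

Answer: A B I N H F

Derivation:
After op 1 (commit): HEAD=main@B [main=B]
After op 2 (branch): HEAD=main@B [exp=B main=B]
After op 3 (commit): HEAD=main@I [exp=B main=I]
After op 4 (commit): HEAD=main@N [exp=B main=N]
After op 5 (checkout): HEAD=exp@B [exp=B main=N]
After op 6 (checkout): HEAD=main@N [exp=B main=N]
After op 7 (merge): HEAD=main@H [exp=B main=H]
After op 8 (commit): HEAD=main@F [exp=B main=F]
commit A: parents=[]
commit B: parents=['A']
commit F: parents=['H']
commit H: parents=['N', 'B']
commit I: parents=['B']
commit N: parents=['I']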